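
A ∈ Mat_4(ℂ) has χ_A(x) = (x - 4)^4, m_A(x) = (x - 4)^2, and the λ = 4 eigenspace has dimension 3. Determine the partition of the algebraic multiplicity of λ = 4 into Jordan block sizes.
Block sizes for λ = 4: [2, 1, 1]

Step 1 — from the characteristic polynomial, algebraic multiplicity of λ = 4 is 4. From dim ker(A − (4)·I) = 3, there are exactly 3 Jordan blocks for λ = 4.
Step 2 — from the minimal polynomial, the factor (x − 4)^2 tells us the largest block for λ = 4 has size 2.
Step 3 — with total size 4, 3 blocks, and largest block 2, the block sizes (in nonincreasing order) are [2, 1, 1].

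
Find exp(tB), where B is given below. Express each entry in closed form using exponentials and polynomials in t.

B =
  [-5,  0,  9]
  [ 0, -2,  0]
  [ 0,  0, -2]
e^{tB} =
  [exp(-5*t), 0, 3*exp(-2*t) - 3*exp(-5*t)]
  [0, exp(-2*t), 0]
  [0, 0, exp(-2*t)]

Strategy: write B = P · J · P⁻¹ where J is a Jordan canonical form, so e^{tB} = P · e^{tJ} · P⁻¹, and e^{tJ} can be computed block-by-block.

B has Jordan form
J =
  [-5,  0,  0]
  [ 0, -2,  0]
  [ 0,  0, -2]
(up to reordering of blocks).

Per-block formulas:
  For a 1×1 block at λ = -5: exp(t · [-5]) = [e^(-5t)].
  For a 1×1 block at λ = -2: exp(t · [-2]) = [e^(-2t)].

After assembling e^{tJ} and conjugating by P, we get:

e^{tB} =
  [exp(-5*t), 0, 3*exp(-2*t) - 3*exp(-5*t)]
  [0, exp(-2*t), 0]
  [0, 0, exp(-2*t)]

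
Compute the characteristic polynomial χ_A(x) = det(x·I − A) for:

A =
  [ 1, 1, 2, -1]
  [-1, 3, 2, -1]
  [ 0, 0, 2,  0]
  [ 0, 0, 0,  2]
x^4 - 8*x^3 + 24*x^2 - 32*x + 16

Expanding det(x·I − A) (e.g. by cofactor expansion or by noting that A is similar to its Jordan form J, which has the same characteristic polynomial as A) gives
  χ_A(x) = x^4 - 8*x^3 + 24*x^2 - 32*x + 16
which factors as (x - 2)^4. The eigenvalues (with algebraic multiplicities) are λ = 2 with multiplicity 4.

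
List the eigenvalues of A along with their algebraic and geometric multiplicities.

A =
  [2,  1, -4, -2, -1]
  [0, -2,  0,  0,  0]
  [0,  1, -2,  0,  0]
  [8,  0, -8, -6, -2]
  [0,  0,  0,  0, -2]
λ = -2: alg = 5, geom = 3

Step 1 — factor the characteristic polynomial to read off the algebraic multiplicities:
  χ_A(x) = (x + 2)^5

Step 2 — compute geometric multiplicities via the rank-nullity identity g(λ) = n − rank(A − λI):
  rank(A − (-2)·I) = 2, so dim ker(A − (-2)·I) = n − 2 = 3

Summary:
  λ = -2: algebraic multiplicity = 5, geometric multiplicity = 3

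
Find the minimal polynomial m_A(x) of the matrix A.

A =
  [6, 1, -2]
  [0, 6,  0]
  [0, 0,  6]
x^2 - 12*x + 36

The characteristic polynomial is χ_A(x) = (x - 6)^3, so the eigenvalues are known. The minimal polynomial is
  m_A(x) = Π_λ (x − λ)^{k_λ}
where k_λ is the size of the *largest* Jordan block for λ (equivalently, the smallest k with (A − λI)^k v = 0 for every generalised eigenvector v of λ).

  λ = 6: largest Jordan block has size 2, contributing (x − 6)^2

So m_A(x) = (x - 6)^2 = x^2 - 12*x + 36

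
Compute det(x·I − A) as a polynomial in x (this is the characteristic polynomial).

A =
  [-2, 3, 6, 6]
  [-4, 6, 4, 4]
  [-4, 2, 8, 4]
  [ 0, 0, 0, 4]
x^4 - 16*x^3 + 96*x^2 - 256*x + 256

Expanding det(x·I − A) (e.g. by cofactor expansion or by noting that A is similar to its Jordan form J, which has the same characteristic polynomial as A) gives
  χ_A(x) = x^4 - 16*x^3 + 96*x^2 - 256*x + 256
which factors as (x - 4)^4. The eigenvalues (with algebraic multiplicities) are λ = 4 with multiplicity 4.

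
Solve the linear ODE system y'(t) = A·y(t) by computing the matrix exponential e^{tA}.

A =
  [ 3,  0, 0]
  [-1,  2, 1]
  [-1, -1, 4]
e^{tA} =
  [exp(3*t), 0, 0]
  [-t*exp(3*t), -t*exp(3*t) + exp(3*t), t*exp(3*t)]
  [-t*exp(3*t), -t*exp(3*t), t*exp(3*t) + exp(3*t)]

Strategy: write A = P · J · P⁻¹ where J is a Jordan canonical form, so e^{tA} = P · e^{tJ} · P⁻¹, and e^{tJ} can be computed block-by-block.

A has Jordan form
J =
  [3, 1, 0]
  [0, 3, 0]
  [0, 0, 3]
(up to reordering of blocks).

Per-block formulas:
  For a 1×1 block at λ = 3: exp(t · [3]) = [e^(3t)].
  For a 2×2 Jordan block J_2(3): exp(t · J_2(3)) = e^(3t)·(I + t·N), where N is the 2×2 nilpotent shift.

After assembling e^{tJ} and conjugating by P, we get:

e^{tA} =
  [exp(3*t), 0, 0]
  [-t*exp(3*t), -t*exp(3*t) + exp(3*t), t*exp(3*t)]
  [-t*exp(3*t), -t*exp(3*t), t*exp(3*t) + exp(3*t)]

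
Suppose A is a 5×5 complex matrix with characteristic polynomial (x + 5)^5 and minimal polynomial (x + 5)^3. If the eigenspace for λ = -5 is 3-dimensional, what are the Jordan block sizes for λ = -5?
Block sizes for λ = -5: [3, 1, 1]

Step 1 — from the characteristic polynomial, algebraic multiplicity of λ = -5 is 5. From dim ker(A − (-5)·I) = 3, there are exactly 3 Jordan blocks for λ = -5.
Step 2 — from the minimal polynomial, the factor (x + 5)^3 tells us the largest block for λ = -5 has size 3.
Step 3 — with total size 5, 3 blocks, and largest block 3, the block sizes (in nonincreasing order) are [3, 1, 1].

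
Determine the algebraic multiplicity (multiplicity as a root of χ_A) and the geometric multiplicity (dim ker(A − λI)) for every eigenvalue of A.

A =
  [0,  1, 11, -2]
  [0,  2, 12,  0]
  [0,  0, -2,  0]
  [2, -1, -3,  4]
λ = -2: alg = 1, geom = 1; λ = 2: alg = 3, geom = 2

Step 1 — factor the characteristic polynomial to read off the algebraic multiplicities:
  χ_A(x) = (x - 2)^3*(x + 2)

Step 2 — compute geometric multiplicities via the rank-nullity identity g(λ) = n − rank(A − λI):
  rank(A − (-2)·I) = 3, so dim ker(A − (-2)·I) = n − 3 = 1
  rank(A − (2)·I) = 2, so dim ker(A − (2)·I) = n − 2 = 2

Summary:
  λ = -2: algebraic multiplicity = 1, geometric multiplicity = 1
  λ = 2: algebraic multiplicity = 3, geometric multiplicity = 2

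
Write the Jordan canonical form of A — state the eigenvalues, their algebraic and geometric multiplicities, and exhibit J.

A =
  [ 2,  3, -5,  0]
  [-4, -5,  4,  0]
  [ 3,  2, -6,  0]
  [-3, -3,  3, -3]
J_3(-3) ⊕ J_1(-3)

The characteristic polynomial is
  det(x·I − A) = x^4 + 12*x^3 + 54*x^2 + 108*x + 81 = (x + 3)^4

Eigenvalues and multiplicities (the geometric multiplicity of λ is n − rank(A − λI), which equals the number of Jordan blocks for λ):
  λ = -3: algebraic multiplicity = 4, geometric multiplicity = 2

Determining the block sizes for each eigenvalue:
  λ = -3: with am = 4 and gm = 2, the partition is not yet determined (e.g. several partitions of 4 into 2 parts exist). Let N = A − (-3)·I. Computing rank(N^1) = 2, rank(N^2) = 1, rank(N^3) = 0; the number of blocks of size ≥ j is rank(N^{j−1}) − rank(N^j), giving [2, 1, 1]. So we have 1 block(s) of size 3, 1 block(s) of size 1 → block sizes [3, 1]

Assembling the blocks gives a Jordan form
J =
  [-3,  1,  0,  0]
  [ 0, -3,  1,  0]
  [ 0,  0, -3,  0]
  [ 0,  0,  0, -3]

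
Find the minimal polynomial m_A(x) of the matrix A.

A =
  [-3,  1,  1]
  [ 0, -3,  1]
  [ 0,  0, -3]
x^3 + 9*x^2 + 27*x + 27

The characteristic polynomial is χ_A(x) = (x + 3)^3, so the eigenvalues are known. The minimal polynomial is
  m_A(x) = Π_λ (x − λ)^{k_λ}
where k_λ is the size of the *largest* Jordan block for λ (equivalently, the smallest k with (A − λI)^k v = 0 for every generalised eigenvector v of λ).

  λ = -3: largest Jordan block has size 3, contributing (x + 3)^3

So m_A(x) = (x + 3)^3 = x^3 + 9*x^2 + 27*x + 27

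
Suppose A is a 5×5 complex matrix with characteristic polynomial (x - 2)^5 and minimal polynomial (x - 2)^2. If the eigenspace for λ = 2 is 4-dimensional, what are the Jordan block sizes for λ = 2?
Block sizes for λ = 2: [2, 1, 1, 1]

Step 1 — from the characteristic polynomial, algebraic multiplicity of λ = 2 is 5. From dim ker(A − (2)·I) = 4, there are exactly 4 Jordan blocks for λ = 2.
Step 2 — from the minimal polynomial, the factor (x − 2)^2 tells us the largest block for λ = 2 has size 2.
Step 3 — with total size 5, 4 blocks, and largest block 2, the block sizes (in nonincreasing order) are [2, 1, 1, 1].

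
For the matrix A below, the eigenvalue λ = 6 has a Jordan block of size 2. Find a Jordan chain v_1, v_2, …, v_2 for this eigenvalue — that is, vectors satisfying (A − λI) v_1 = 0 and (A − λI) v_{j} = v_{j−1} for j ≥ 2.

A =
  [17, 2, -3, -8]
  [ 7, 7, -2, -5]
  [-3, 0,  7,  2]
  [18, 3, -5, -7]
A Jordan chain for λ = 6 of length 2:
v_1 = (11, 7, -3, 18)ᵀ
v_2 = (1, 0, 0, 0)ᵀ

Let N = A − (6)·I. We want v_2 with N^2 v_2 = 0 but N^1 v_2 ≠ 0; then v_{j-1} := N · v_j for j = 2, …, 2.

Pick v_2 = (1, 0, 0, 0)ᵀ.
Then v_1 = N · v_2 = (11, 7, -3, 18)ᵀ.

Sanity check: (A − (6)·I) v_1 = (0, 0, 0, 0)ᵀ = 0. ✓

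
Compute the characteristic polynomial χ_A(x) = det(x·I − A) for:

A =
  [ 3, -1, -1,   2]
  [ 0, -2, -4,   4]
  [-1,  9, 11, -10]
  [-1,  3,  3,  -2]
x^4 - 10*x^3 + 36*x^2 - 56*x + 32

Expanding det(x·I − A) (e.g. by cofactor expansion or by noting that A is similar to its Jordan form J, which has the same characteristic polynomial as A) gives
  χ_A(x) = x^4 - 10*x^3 + 36*x^2 - 56*x + 32
which factors as (x - 4)*(x - 2)^3. The eigenvalues (with algebraic multiplicities) are λ = 2 with multiplicity 3, λ = 4 with multiplicity 1.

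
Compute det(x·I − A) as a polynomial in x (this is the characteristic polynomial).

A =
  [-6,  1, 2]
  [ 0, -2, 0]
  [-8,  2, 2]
x^3 + 6*x^2 + 12*x + 8

Expanding det(x·I − A) (e.g. by cofactor expansion or by noting that A is similar to its Jordan form J, which has the same characteristic polynomial as A) gives
  χ_A(x) = x^3 + 6*x^2 + 12*x + 8
which factors as (x + 2)^3. The eigenvalues (with algebraic multiplicities) are λ = -2 with multiplicity 3.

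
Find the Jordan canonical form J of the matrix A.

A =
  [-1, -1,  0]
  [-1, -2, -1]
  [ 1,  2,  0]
J_3(-1)

The characteristic polynomial is
  det(x·I − A) = x^3 + 3*x^2 + 3*x + 1 = (x + 1)^3

Eigenvalues and multiplicities (the geometric multiplicity of λ is n − rank(A − λI), which equals the number of Jordan blocks for λ):
  λ = -1: algebraic multiplicity = 3, geometric multiplicity = 1

Determining the block sizes for each eigenvalue:
  λ = -1: one block (gm = 1), so the single block has size am = 3 → block sizes [3]

Assembling the blocks gives a Jordan form
J =
  [-1,  1,  0]
  [ 0, -1,  1]
  [ 0,  0, -1]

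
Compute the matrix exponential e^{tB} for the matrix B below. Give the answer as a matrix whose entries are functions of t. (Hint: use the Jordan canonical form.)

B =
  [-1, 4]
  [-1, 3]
e^{tB} =
  [-2*t*exp(t) + exp(t), 4*t*exp(t)]
  [-t*exp(t), 2*t*exp(t) + exp(t)]

Strategy: write B = P · J · P⁻¹ where J is a Jordan canonical form, so e^{tB} = P · e^{tJ} · P⁻¹, and e^{tJ} can be computed block-by-block.

B has Jordan form
J =
  [1, 1]
  [0, 1]
(up to reordering of blocks).

Per-block formulas:
  For a 2×2 Jordan block J_2(1): exp(t · J_2(1)) = e^(1t)·(I + t·N), where N is the 2×2 nilpotent shift.

After assembling e^{tJ} and conjugating by P, we get:

e^{tB} =
  [-2*t*exp(t) + exp(t), 4*t*exp(t)]
  [-t*exp(t), 2*t*exp(t) + exp(t)]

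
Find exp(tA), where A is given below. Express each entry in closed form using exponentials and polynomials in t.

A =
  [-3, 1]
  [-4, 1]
e^{tA} =
  [-2*t*exp(-t) + exp(-t), t*exp(-t)]
  [-4*t*exp(-t), 2*t*exp(-t) + exp(-t)]

Strategy: write A = P · J · P⁻¹ where J is a Jordan canonical form, so e^{tA} = P · e^{tJ} · P⁻¹, and e^{tJ} can be computed block-by-block.

A has Jordan form
J =
  [-1,  1]
  [ 0, -1]
(up to reordering of blocks).

Per-block formulas:
  For a 2×2 Jordan block J_2(-1): exp(t · J_2(-1)) = e^(-1t)·(I + t·N), where N is the 2×2 nilpotent shift.

After assembling e^{tJ} and conjugating by P, we get:

e^{tA} =
  [-2*t*exp(-t) + exp(-t), t*exp(-t)]
  [-4*t*exp(-t), 2*t*exp(-t) + exp(-t)]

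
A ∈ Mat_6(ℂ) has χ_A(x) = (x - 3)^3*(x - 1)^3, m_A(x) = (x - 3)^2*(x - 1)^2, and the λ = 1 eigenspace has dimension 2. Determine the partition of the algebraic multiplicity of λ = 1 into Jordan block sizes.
Block sizes for λ = 1: [2, 1]

Step 1 — from the characteristic polynomial, algebraic multiplicity of λ = 1 is 3. From dim ker(A − (1)·I) = 2, there are exactly 2 Jordan blocks for λ = 1.
Step 2 — from the minimal polynomial, the factor (x − 1)^2 tells us the largest block for λ = 1 has size 2.
Step 3 — with total size 3, 2 blocks, and largest block 2, the block sizes (in nonincreasing order) are [2, 1].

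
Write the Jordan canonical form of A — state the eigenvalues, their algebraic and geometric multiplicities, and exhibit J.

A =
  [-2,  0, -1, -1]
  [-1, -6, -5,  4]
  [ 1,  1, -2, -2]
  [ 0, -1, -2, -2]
J_3(-3) ⊕ J_1(-3)

The characteristic polynomial is
  det(x·I − A) = x^4 + 12*x^3 + 54*x^2 + 108*x + 81 = (x + 3)^4

Eigenvalues and multiplicities (the geometric multiplicity of λ is n − rank(A − λI), which equals the number of Jordan blocks for λ):
  λ = -3: algebraic multiplicity = 4, geometric multiplicity = 2

Determining the block sizes for each eigenvalue:
  λ = -3: with am = 4 and gm = 2, the partition is not yet determined (e.g. several partitions of 4 into 2 parts exist). Let N = A − (-3)·I. Computing rank(N^1) = 2, rank(N^2) = 1, rank(N^3) = 0; the number of blocks of size ≥ j is rank(N^{j−1}) − rank(N^j), giving [2, 1, 1]. So we have 1 block(s) of size 3, 1 block(s) of size 1 → block sizes [3, 1]

Assembling the blocks gives a Jordan form
J =
  [-3,  1,  0,  0]
  [ 0, -3,  1,  0]
  [ 0,  0, -3,  0]
  [ 0,  0,  0, -3]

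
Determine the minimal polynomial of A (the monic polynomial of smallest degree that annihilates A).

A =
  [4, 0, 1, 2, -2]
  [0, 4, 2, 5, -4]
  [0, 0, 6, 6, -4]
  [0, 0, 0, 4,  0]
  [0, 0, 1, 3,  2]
x^2 - 8*x + 16

The characteristic polynomial is χ_A(x) = (x - 4)^5, so the eigenvalues are known. The minimal polynomial is
  m_A(x) = Π_λ (x − λ)^{k_λ}
where k_λ is the size of the *largest* Jordan block for λ (equivalently, the smallest k with (A − λI)^k v = 0 for every generalised eigenvector v of λ).

  λ = 4: largest Jordan block has size 2, contributing (x − 4)^2

So m_A(x) = (x - 4)^2 = x^2 - 8*x + 16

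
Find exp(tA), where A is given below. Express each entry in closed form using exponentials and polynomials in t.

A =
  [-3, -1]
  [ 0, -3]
e^{tA} =
  [exp(-3*t), -t*exp(-3*t)]
  [0, exp(-3*t)]

Strategy: write A = P · J · P⁻¹ where J is a Jordan canonical form, so e^{tA} = P · e^{tJ} · P⁻¹, and e^{tJ} can be computed block-by-block.

A has Jordan form
J =
  [-3,  1]
  [ 0, -3]
(up to reordering of blocks).

Per-block formulas:
  For a 2×2 Jordan block J_2(-3): exp(t · J_2(-3)) = e^(-3t)·(I + t·N), where N is the 2×2 nilpotent shift.

After assembling e^{tJ} and conjugating by P, we get:

e^{tA} =
  [exp(-3*t), -t*exp(-3*t)]
  [0, exp(-3*t)]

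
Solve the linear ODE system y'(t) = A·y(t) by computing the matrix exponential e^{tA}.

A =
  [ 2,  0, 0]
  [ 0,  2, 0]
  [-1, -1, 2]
e^{tA} =
  [exp(2*t), 0, 0]
  [0, exp(2*t), 0]
  [-t*exp(2*t), -t*exp(2*t), exp(2*t)]

Strategy: write A = P · J · P⁻¹ where J is a Jordan canonical form, so e^{tA} = P · e^{tJ} · P⁻¹, and e^{tJ} can be computed block-by-block.

A has Jordan form
J =
  [2, 1, 0]
  [0, 2, 0]
  [0, 0, 2]
(up to reordering of blocks).

Per-block formulas:
  For a 2×2 Jordan block J_2(2): exp(t · J_2(2)) = e^(2t)·(I + t·N), where N is the 2×2 nilpotent shift.
  For a 1×1 block at λ = 2: exp(t · [2]) = [e^(2t)].

After assembling e^{tJ} and conjugating by P, we get:

e^{tA} =
  [exp(2*t), 0, 0]
  [0, exp(2*t), 0]
  [-t*exp(2*t), -t*exp(2*t), exp(2*t)]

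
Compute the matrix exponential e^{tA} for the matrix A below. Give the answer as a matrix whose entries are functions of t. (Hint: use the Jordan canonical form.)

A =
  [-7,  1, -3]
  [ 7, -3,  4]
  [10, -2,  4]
e^{tA} =
  [t^2*exp(-2*t) - 5*t*exp(-2*t) + exp(-2*t), t*exp(-2*t), t^2*exp(-2*t)/2 - 3*t*exp(-2*t)]
  [-t^2*exp(-2*t) + 7*t*exp(-2*t), -t*exp(-2*t) + exp(-2*t), -t^2*exp(-2*t)/2 + 4*t*exp(-2*t)]
  [-2*t^2*exp(-2*t) + 10*t*exp(-2*t), -2*t*exp(-2*t), -t^2*exp(-2*t) + 6*t*exp(-2*t) + exp(-2*t)]

Strategy: write A = P · J · P⁻¹ where J is a Jordan canonical form, so e^{tA} = P · e^{tJ} · P⁻¹, and e^{tJ} can be computed block-by-block.

A has Jordan form
J =
  [-2,  1,  0]
  [ 0, -2,  1]
  [ 0,  0, -2]
(up to reordering of blocks).

Per-block formulas:
  For a 3×3 Jordan block J_3(-2): exp(t · J_3(-2)) = e^(-2t)·(I + t·N + (t^2/2)·N^2), where N is the 3×3 nilpotent shift.

After assembling e^{tJ} and conjugating by P, we get:

e^{tA} =
  [t^2*exp(-2*t) - 5*t*exp(-2*t) + exp(-2*t), t*exp(-2*t), t^2*exp(-2*t)/2 - 3*t*exp(-2*t)]
  [-t^2*exp(-2*t) + 7*t*exp(-2*t), -t*exp(-2*t) + exp(-2*t), -t^2*exp(-2*t)/2 + 4*t*exp(-2*t)]
  [-2*t^2*exp(-2*t) + 10*t*exp(-2*t), -2*t*exp(-2*t), -t^2*exp(-2*t) + 6*t*exp(-2*t) + exp(-2*t)]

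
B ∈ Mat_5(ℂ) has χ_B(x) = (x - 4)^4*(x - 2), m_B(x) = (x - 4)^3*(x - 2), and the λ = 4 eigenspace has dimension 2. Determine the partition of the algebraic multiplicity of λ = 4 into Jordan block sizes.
Block sizes for λ = 4: [3, 1]

Step 1 — from the characteristic polynomial, algebraic multiplicity of λ = 4 is 4. From dim ker(B − (4)·I) = 2, there are exactly 2 Jordan blocks for λ = 4.
Step 2 — from the minimal polynomial, the factor (x − 4)^3 tells us the largest block for λ = 4 has size 3.
Step 3 — with total size 4, 2 blocks, and largest block 3, the block sizes (in nonincreasing order) are [3, 1].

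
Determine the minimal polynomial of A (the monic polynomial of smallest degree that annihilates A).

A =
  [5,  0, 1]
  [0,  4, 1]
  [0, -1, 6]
x^3 - 15*x^2 + 75*x - 125

The characteristic polynomial is χ_A(x) = (x - 5)^3, so the eigenvalues are known. The minimal polynomial is
  m_A(x) = Π_λ (x − λ)^{k_λ}
where k_λ is the size of the *largest* Jordan block for λ (equivalently, the smallest k with (A − λI)^k v = 0 for every generalised eigenvector v of λ).

  λ = 5: largest Jordan block has size 3, contributing (x − 5)^3

So m_A(x) = (x - 5)^3 = x^3 - 15*x^2 + 75*x - 125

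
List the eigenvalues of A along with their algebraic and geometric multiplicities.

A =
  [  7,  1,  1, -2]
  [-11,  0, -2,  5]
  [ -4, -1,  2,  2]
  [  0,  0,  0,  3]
λ = 3: alg = 4, geom = 2

Step 1 — factor the characteristic polynomial to read off the algebraic multiplicities:
  χ_A(x) = (x - 3)^4

Step 2 — compute geometric multiplicities via the rank-nullity identity g(λ) = n − rank(A − λI):
  rank(A − (3)·I) = 2, so dim ker(A − (3)·I) = n − 2 = 2

Summary:
  λ = 3: algebraic multiplicity = 4, geometric multiplicity = 2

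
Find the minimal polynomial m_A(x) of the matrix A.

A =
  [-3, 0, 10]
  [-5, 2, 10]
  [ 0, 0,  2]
x^2 + x - 6

The characteristic polynomial is χ_A(x) = (x - 2)^2*(x + 3), so the eigenvalues are known. The minimal polynomial is
  m_A(x) = Π_λ (x − λ)^{k_λ}
where k_λ is the size of the *largest* Jordan block for λ (equivalently, the smallest k with (A − λI)^k v = 0 for every generalised eigenvector v of λ).

  λ = -3: largest Jordan block has size 1, contributing (x + 3)
  λ = 2: largest Jordan block has size 1, contributing (x − 2)

So m_A(x) = (x - 2)*(x + 3) = x^2 + x - 6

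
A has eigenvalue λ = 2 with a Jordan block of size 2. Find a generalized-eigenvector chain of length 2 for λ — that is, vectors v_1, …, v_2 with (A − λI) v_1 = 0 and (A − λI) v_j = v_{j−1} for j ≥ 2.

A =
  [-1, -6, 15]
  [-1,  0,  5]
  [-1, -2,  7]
A Jordan chain for λ = 2 of length 2:
v_1 = (-3, -1, -1)ᵀ
v_2 = (1, 0, 0)ᵀ

Let N = A − (2)·I. We want v_2 with N^2 v_2 = 0 but N^1 v_2 ≠ 0; then v_{j-1} := N · v_j for j = 2, …, 2.

Pick v_2 = (1, 0, 0)ᵀ.
Then v_1 = N · v_2 = (-3, -1, -1)ᵀ.

Sanity check: (A − (2)·I) v_1 = (0, 0, 0)ᵀ = 0. ✓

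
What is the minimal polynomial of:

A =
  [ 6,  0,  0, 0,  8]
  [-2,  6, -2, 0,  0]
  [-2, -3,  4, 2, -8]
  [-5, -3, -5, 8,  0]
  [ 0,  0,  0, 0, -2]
x^4 - 16*x^3 + 72*x^2 - 432

The characteristic polynomial is χ_A(x) = (x - 6)^4*(x + 2), so the eigenvalues are known. The minimal polynomial is
  m_A(x) = Π_λ (x − λ)^{k_λ}
where k_λ is the size of the *largest* Jordan block for λ (equivalently, the smallest k with (A − λI)^k v = 0 for every generalised eigenvector v of λ).

  λ = -2: largest Jordan block has size 1, contributing (x + 2)
  λ = 6: largest Jordan block has size 3, contributing (x − 6)^3

So m_A(x) = (x - 6)^3*(x + 2) = x^4 - 16*x^3 + 72*x^2 - 432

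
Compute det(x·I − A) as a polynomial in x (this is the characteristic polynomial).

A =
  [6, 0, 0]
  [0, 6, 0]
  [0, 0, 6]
x^3 - 18*x^2 + 108*x - 216

Expanding det(x·I − A) (e.g. by cofactor expansion or by noting that A is similar to its Jordan form J, which has the same characteristic polynomial as A) gives
  χ_A(x) = x^3 - 18*x^2 + 108*x - 216
which factors as (x - 6)^3. The eigenvalues (with algebraic multiplicities) are λ = 6 with multiplicity 3.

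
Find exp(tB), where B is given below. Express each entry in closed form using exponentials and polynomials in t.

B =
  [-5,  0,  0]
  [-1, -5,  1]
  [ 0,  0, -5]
e^{tB} =
  [exp(-5*t), 0, 0]
  [-t*exp(-5*t), exp(-5*t), t*exp(-5*t)]
  [0, 0, exp(-5*t)]

Strategy: write B = P · J · P⁻¹ where J is a Jordan canonical form, so e^{tB} = P · e^{tJ} · P⁻¹, and e^{tJ} can be computed block-by-block.

B has Jordan form
J =
  [-5,  1,  0]
  [ 0, -5,  0]
  [ 0,  0, -5]
(up to reordering of blocks).

Per-block formulas:
  For a 1×1 block at λ = -5: exp(t · [-5]) = [e^(-5t)].
  For a 2×2 Jordan block J_2(-5): exp(t · J_2(-5)) = e^(-5t)·(I + t·N), where N is the 2×2 nilpotent shift.

After assembling e^{tJ} and conjugating by P, we get:

e^{tB} =
  [exp(-5*t), 0, 0]
  [-t*exp(-5*t), exp(-5*t), t*exp(-5*t)]
  [0, 0, exp(-5*t)]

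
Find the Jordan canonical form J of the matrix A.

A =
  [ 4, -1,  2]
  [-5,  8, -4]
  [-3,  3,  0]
J_2(3) ⊕ J_1(6)

The characteristic polynomial is
  det(x·I − A) = x^3 - 12*x^2 + 45*x - 54 = (x - 6)*(x - 3)^2

Eigenvalues and multiplicities (the geometric multiplicity of λ is n − rank(A − λI), which equals the number of Jordan blocks for λ):
  λ = 3: algebraic multiplicity = 2, geometric multiplicity = 1
  λ = 6: algebraic multiplicity = 1, geometric multiplicity = 1

Determining the block sizes for each eigenvalue:
  λ = 3: one block (gm = 1), so the single block has size am = 2 → block sizes [2]
  λ = 6: one block (gm = 1), so the single block has size am = 1 → block sizes [1]

Assembling the blocks gives a Jordan form
J =
  [3, 1, 0]
  [0, 3, 0]
  [0, 0, 6]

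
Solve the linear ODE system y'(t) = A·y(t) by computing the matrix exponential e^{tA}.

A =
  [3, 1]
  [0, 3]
e^{tA} =
  [exp(3*t), t*exp(3*t)]
  [0, exp(3*t)]

Strategy: write A = P · J · P⁻¹ where J is a Jordan canonical form, so e^{tA} = P · e^{tJ} · P⁻¹, and e^{tJ} can be computed block-by-block.

A has Jordan form
J =
  [3, 1]
  [0, 3]
(up to reordering of blocks).

Per-block formulas:
  For a 2×2 Jordan block J_2(3): exp(t · J_2(3)) = e^(3t)·(I + t·N), where N is the 2×2 nilpotent shift.

After assembling e^{tJ} and conjugating by P, we get:

e^{tA} =
  [exp(3*t), t*exp(3*t)]
  [0, exp(3*t)]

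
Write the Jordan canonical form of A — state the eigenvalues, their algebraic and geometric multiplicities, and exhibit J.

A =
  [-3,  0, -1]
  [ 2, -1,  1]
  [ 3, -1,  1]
J_3(-1)

The characteristic polynomial is
  det(x·I − A) = x^3 + 3*x^2 + 3*x + 1 = (x + 1)^3

Eigenvalues and multiplicities (the geometric multiplicity of λ is n − rank(A − λI), which equals the number of Jordan blocks for λ):
  λ = -1: algebraic multiplicity = 3, geometric multiplicity = 1

Determining the block sizes for each eigenvalue:
  λ = -1: one block (gm = 1), so the single block has size am = 3 → block sizes [3]

Assembling the blocks gives a Jordan form
J =
  [-1,  1,  0]
  [ 0, -1,  1]
  [ 0,  0, -1]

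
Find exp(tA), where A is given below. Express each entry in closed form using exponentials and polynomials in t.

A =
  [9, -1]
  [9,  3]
e^{tA} =
  [3*t*exp(6*t) + exp(6*t), -t*exp(6*t)]
  [9*t*exp(6*t), -3*t*exp(6*t) + exp(6*t)]

Strategy: write A = P · J · P⁻¹ where J is a Jordan canonical form, so e^{tA} = P · e^{tJ} · P⁻¹, and e^{tJ} can be computed block-by-block.

A has Jordan form
J =
  [6, 1]
  [0, 6]
(up to reordering of blocks).

Per-block formulas:
  For a 2×2 Jordan block J_2(6): exp(t · J_2(6)) = e^(6t)·(I + t·N), where N is the 2×2 nilpotent shift.

After assembling e^{tJ} and conjugating by P, we get:

e^{tA} =
  [3*t*exp(6*t) + exp(6*t), -t*exp(6*t)]
  [9*t*exp(6*t), -3*t*exp(6*t) + exp(6*t)]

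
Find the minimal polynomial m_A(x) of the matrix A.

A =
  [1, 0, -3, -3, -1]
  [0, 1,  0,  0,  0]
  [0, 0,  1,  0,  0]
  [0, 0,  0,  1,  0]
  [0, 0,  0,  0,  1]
x^2 - 2*x + 1

The characteristic polynomial is χ_A(x) = (x - 1)^5, so the eigenvalues are known. The minimal polynomial is
  m_A(x) = Π_λ (x − λ)^{k_λ}
where k_λ is the size of the *largest* Jordan block for λ (equivalently, the smallest k with (A − λI)^k v = 0 for every generalised eigenvector v of λ).

  λ = 1: largest Jordan block has size 2, contributing (x − 1)^2

So m_A(x) = (x - 1)^2 = x^2 - 2*x + 1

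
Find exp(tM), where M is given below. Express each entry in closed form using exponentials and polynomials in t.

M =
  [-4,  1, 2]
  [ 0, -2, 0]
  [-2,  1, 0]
e^{tM} =
  [-2*t*exp(-2*t) + exp(-2*t), t*exp(-2*t), 2*t*exp(-2*t)]
  [0, exp(-2*t), 0]
  [-2*t*exp(-2*t), t*exp(-2*t), 2*t*exp(-2*t) + exp(-2*t)]

Strategy: write M = P · J · P⁻¹ where J is a Jordan canonical form, so e^{tM} = P · e^{tJ} · P⁻¹, and e^{tJ} can be computed block-by-block.

M has Jordan form
J =
  [-2,  1,  0]
  [ 0, -2,  0]
  [ 0,  0, -2]
(up to reordering of blocks).

Per-block formulas:
  For a 1×1 block at λ = -2: exp(t · [-2]) = [e^(-2t)].
  For a 2×2 Jordan block J_2(-2): exp(t · J_2(-2)) = e^(-2t)·(I + t·N), where N is the 2×2 nilpotent shift.

After assembling e^{tJ} and conjugating by P, we get:

e^{tM} =
  [-2*t*exp(-2*t) + exp(-2*t), t*exp(-2*t), 2*t*exp(-2*t)]
  [0, exp(-2*t), 0]
  [-2*t*exp(-2*t), t*exp(-2*t), 2*t*exp(-2*t) + exp(-2*t)]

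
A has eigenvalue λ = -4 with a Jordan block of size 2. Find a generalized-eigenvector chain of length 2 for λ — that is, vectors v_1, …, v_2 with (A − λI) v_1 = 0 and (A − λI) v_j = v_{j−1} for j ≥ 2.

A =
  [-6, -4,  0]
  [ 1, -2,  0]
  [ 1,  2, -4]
A Jordan chain for λ = -4 of length 2:
v_1 = (-2, 1, 1)ᵀ
v_2 = (1, 0, 0)ᵀ

Let N = A − (-4)·I. We want v_2 with N^2 v_2 = 0 but N^1 v_2 ≠ 0; then v_{j-1} := N · v_j for j = 2, …, 2.

Pick v_2 = (1, 0, 0)ᵀ.
Then v_1 = N · v_2 = (-2, 1, 1)ᵀ.

Sanity check: (A − (-4)·I) v_1 = (0, 0, 0)ᵀ = 0. ✓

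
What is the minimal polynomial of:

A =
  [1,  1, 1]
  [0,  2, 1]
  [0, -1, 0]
x^2 - 2*x + 1

The characteristic polynomial is χ_A(x) = (x - 1)^3, so the eigenvalues are known. The minimal polynomial is
  m_A(x) = Π_λ (x − λ)^{k_λ}
where k_λ is the size of the *largest* Jordan block for λ (equivalently, the smallest k with (A − λI)^k v = 0 for every generalised eigenvector v of λ).

  λ = 1: largest Jordan block has size 2, contributing (x − 1)^2

So m_A(x) = (x - 1)^2 = x^2 - 2*x + 1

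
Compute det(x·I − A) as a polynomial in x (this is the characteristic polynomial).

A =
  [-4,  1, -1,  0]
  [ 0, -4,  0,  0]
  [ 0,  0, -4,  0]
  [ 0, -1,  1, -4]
x^4 + 16*x^3 + 96*x^2 + 256*x + 256

Expanding det(x·I − A) (e.g. by cofactor expansion or by noting that A is similar to its Jordan form J, which has the same characteristic polynomial as A) gives
  χ_A(x) = x^4 + 16*x^3 + 96*x^2 + 256*x + 256
which factors as (x + 4)^4. The eigenvalues (with algebraic multiplicities) are λ = -4 with multiplicity 4.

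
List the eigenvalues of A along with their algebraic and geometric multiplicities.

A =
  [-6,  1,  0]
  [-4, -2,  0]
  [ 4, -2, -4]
λ = -4: alg = 3, geom = 2

Step 1 — factor the characteristic polynomial to read off the algebraic multiplicities:
  χ_A(x) = (x + 4)^3

Step 2 — compute geometric multiplicities via the rank-nullity identity g(λ) = n − rank(A − λI):
  rank(A − (-4)·I) = 1, so dim ker(A − (-4)·I) = n − 1 = 2

Summary:
  λ = -4: algebraic multiplicity = 3, geometric multiplicity = 2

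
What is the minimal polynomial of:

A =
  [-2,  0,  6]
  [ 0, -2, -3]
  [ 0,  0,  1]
x^2 + x - 2

The characteristic polynomial is χ_A(x) = (x - 1)*(x + 2)^2, so the eigenvalues are known. The minimal polynomial is
  m_A(x) = Π_λ (x − λ)^{k_λ}
where k_λ is the size of the *largest* Jordan block for λ (equivalently, the smallest k with (A − λI)^k v = 0 for every generalised eigenvector v of λ).

  λ = -2: largest Jordan block has size 1, contributing (x + 2)
  λ = 1: largest Jordan block has size 1, contributing (x − 1)

So m_A(x) = (x - 1)*(x + 2) = x^2 + x - 2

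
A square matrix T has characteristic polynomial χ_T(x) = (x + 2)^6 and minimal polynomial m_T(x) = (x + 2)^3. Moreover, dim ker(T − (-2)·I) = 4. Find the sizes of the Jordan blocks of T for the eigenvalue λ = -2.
Block sizes for λ = -2: [3, 1, 1, 1]

Step 1 — from the characteristic polynomial, algebraic multiplicity of λ = -2 is 6. From dim ker(T − (-2)·I) = 4, there are exactly 4 Jordan blocks for λ = -2.
Step 2 — from the minimal polynomial, the factor (x + 2)^3 tells us the largest block for λ = -2 has size 3.
Step 3 — with total size 6, 4 blocks, and largest block 3, the block sizes (in nonincreasing order) are [3, 1, 1, 1].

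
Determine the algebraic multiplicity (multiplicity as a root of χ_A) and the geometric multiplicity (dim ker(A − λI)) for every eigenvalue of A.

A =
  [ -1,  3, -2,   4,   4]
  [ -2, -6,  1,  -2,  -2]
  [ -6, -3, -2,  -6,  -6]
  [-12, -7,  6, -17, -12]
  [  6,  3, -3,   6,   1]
λ = -5: alg = 5, geom = 3

Step 1 — factor the characteristic polynomial to read off the algebraic multiplicities:
  χ_A(x) = (x + 5)^5

Step 2 — compute geometric multiplicities via the rank-nullity identity g(λ) = n − rank(A − λI):
  rank(A − (-5)·I) = 2, so dim ker(A − (-5)·I) = n − 2 = 3

Summary:
  λ = -5: algebraic multiplicity = 5, geometric multiplicity = 3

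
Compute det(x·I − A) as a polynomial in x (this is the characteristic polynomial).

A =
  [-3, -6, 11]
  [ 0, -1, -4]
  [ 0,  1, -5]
x^3 + 9*x^2 + 27*x + 27

Expanding det(x·I − A) (e.g. by cofactor expansion or by noting that A is similar to its Jordan form J, which has the same characteristic polynomial as A) gives
  χ_A(x) = x^3 + 9*x^2 + 27*x + 27
which factors as (x + 3)^3. The eigenvalues (with algebraic multiplicities) are λ = -3 with multiplicity 3.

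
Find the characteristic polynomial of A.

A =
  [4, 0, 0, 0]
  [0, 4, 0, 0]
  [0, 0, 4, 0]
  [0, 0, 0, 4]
x^4 - 16*x^3 + 96*x^2 - 256*x + 256

Expanding det(x·I − A) (e.g. by cofactor expansion or by noting that A is similar to its Jordan form J, which has the same characteristic polynomial as A) gives
  χ_A(x) = x^4 - 16*x^3 + 96*x^2 - 256*x + 256
which factors as (x - 4)^4. The eigenvalues (with algebraic multiplicities) are λ = 4 with multiplicity 4.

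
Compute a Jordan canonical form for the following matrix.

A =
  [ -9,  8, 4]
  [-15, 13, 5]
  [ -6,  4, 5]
J_2(3) ⊕ J_1(3)

The characteristic polynomial is
  det(x·I − A) = x^3 - 9*x^2 + 27*x - 27 = (x - 3)^3

Eigenvalues and multiplicities (the geometric multiplicity of λ is n − rank(A − λI), which equals the number of Jordan blocks for λ):
  λ = 3: algebraic multiplicity = 3, geometric multiplicity = 2

Determining the block sizes for each eigenvalue:
  λ = 3: 2 blocks summing to 3 forces exactly one block of size 2 and the rest size 1 → block sizes [2, 1]

Assembling the blocks gives a Jordan form
J =
  [3, 1, 0]
  [0, 3, 0]
  [0, 0, 3]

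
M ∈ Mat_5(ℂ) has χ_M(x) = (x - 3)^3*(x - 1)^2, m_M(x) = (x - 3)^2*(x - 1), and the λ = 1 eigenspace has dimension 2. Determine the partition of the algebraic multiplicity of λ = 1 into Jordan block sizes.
Block sizes for λ = 1: [1, 1]

Step 1 — from the characteristic polynomial, algebraic multiplicity of λ = 1 is 2. From dim ker(M − (1)·I) = 2, there are exactly 2 Jordan blocks for λ = 1.
Step 2 — from the minimal polynomial, the factor (x − 1) tells us the largest block for λ = 1 has size 1.
Step 3 — with total size 2, 2 blocks, and largest block 1, the block sizes (in nonincreasing order) are [1, 1].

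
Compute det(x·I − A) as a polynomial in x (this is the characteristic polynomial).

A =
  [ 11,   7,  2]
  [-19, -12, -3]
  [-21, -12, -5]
x^3 + 6*x^2 + 12*x + 8

Expanding det(x·I − A) (e.g. by cofactor expansion or by noting that A is similar to its Jordan form J, which has the same characteristic polynomial as A) gives
  χ_A(x) = x^3 + 6*x^2 + 12*x + 8
which factors as (x + 2)^3. The eigenvalues (with algebraic multiplicities) are λ = -2 with multiplicity 3.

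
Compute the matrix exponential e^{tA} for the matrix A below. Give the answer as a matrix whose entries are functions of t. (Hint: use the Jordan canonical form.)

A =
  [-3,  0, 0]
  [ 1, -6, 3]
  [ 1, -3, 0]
e^{tA} =
  [exp(-3*t), 0, 0]
  [t*exp(-3*t), -3*t*exp(-3*t) + exp(-3*t), 3*t*exp(-3*t)]
  [t*exp(-3*t), -3*t*exp(-3*t), 3*t*exp(-3*t) + exp(-3*t)]

Strategy: write A = P · J · P⁻¹ where J is a Jordan canonical form, so e^{tA} = P · e^{tJ} · P⁻¹, and e^{tJ} can be computed block-by-block.

A has Jordan form
J =
  [-3,  1,  0]
  [ 0, -3,  0]
  [ 0,  0, -3]
(up to reordering of blocks).

Per-block formulas:
  For a 1×1 block at λ = -3: exp(t · [-3]) = [e^(-3t)].
  For a 2×2 Jordan block J_2(-3): exp(t · J_2(-3)) = e^(-3t)·(I + t·N), where N is the 2×2 nilpotent shift.

After assembling e^{tJ} and conjugating by P, we get:

e^{tA} =
  [exp(-3*t), 0, 0]
  [t*exp(-3*t), -3*t*exp(-3*t) + exp(-3*t), 3*t*exp(-3*t)]
  [t*exp(-3*t), -3*t*exp(-3*t), 3*t*exp(-3*t) + exp(-3*t)]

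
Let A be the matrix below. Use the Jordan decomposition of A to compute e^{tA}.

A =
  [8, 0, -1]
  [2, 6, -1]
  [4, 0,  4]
e^{tA} =
  [2*t*exp(6*t) + exp(6*t), 0, -t*exp(6*t)]
  [2*t*exp(6*t), exp(6*t), -t*exp(6*t)]
  [4*t*exp(6*t), 0, -2*t*exp(6*t) + exp(6*t)]

Strategy: write A = P · J · P⁻¹ where J is a Jordan canonical form, so e^{tA} = P · e^{tJ} · P⁻¹, and e^{tJ} can be computed block-by-block.

A has Jordan form
J =
  [6, 1, 0]
  [0, 6, 0]
  [0, 0, 6]
(up to reordering of blocks).

Per-block formulas:
  For a 1×1 block at λ = 6: exp(t · [6]) = [e^(6t)].
  For a 2×2 Jordan block J_2(6): exp(t · J_2(6)) = e^(6t)·(I + t·N), where N is the 2×2 nilpotent shift.

After assembling e^{tJ} and conjugating by P, we get:

e^{tA} =
  [2*t*exp(6*t) + exp(6*t), 0, -t*exp(6*t)]
  [2*t*exp(6*t), exp(6*t), -t*exp(6*t)]
  [4*t*exp(6*t), 0, -2*t*exp(6*t) + exp(6*t)]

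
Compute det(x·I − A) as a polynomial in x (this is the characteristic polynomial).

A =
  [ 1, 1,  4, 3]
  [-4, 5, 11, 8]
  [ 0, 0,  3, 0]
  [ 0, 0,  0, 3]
x^4 - 12*x^3 + 54*x^2 - 108*x + 81

Expanding det(x·I − A) (e.g. by cofactor expansion or by noting that A is similar to its Jordan form J, which has the same characteristic polynomial as A) gives
  χ_A(x) = x^4 - 12*x^3 + 54*x^2 - 108*x + 81
which factors as (x - 3)^4. The eigenvalues (with algebraic multiplicities) are λ = 3 with multiplicity 4.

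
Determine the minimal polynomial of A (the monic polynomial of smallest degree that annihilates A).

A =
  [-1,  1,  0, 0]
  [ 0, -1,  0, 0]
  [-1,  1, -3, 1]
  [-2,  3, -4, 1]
x^2 + 2*x + 1

The characteristic polynomial is χ_A(x) = (x + 1)^4, so the eigenvalues are known. The minimal polynomial is
  m_A(x) = Π_λ (x − λ)^{k_λ}
where k_λ is the size of the *largest* Jordan block for λ (equivalently, the smallest k with (A − λI)^k v = 0 for every generalised eigenvector v of λ).

  λ = -1: largest Jordan block has size 2, contributing (x + 1)^2

So m_A(x) = (x + 1)^2 = x^2 + 2*x + 1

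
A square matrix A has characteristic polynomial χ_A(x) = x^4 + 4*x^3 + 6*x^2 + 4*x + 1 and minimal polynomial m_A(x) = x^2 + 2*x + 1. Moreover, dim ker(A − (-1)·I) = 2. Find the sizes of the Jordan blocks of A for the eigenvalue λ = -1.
Block sizes for λ = -1: [2, 2]

Step 1 — from the characteristic polynomial, algebraic multiplicity of λ = -1 is 4. From dim ker(A − (-1)·I) = 2, there are exactly 2 Jordan blocks for λ = -1.
Step 2 — from the minimal polynomial, the factor (x + 1)^2 tells us the largest block for λ = -1 has size 2.
Step 3 — with total size 4, 2 blocks, and largest block 2, the block sizes (in nonincreasing order) are [2, 2].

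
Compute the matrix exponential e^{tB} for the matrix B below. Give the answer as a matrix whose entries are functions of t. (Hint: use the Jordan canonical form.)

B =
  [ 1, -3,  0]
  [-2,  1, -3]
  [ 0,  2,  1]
e^{tB} =
  [3*t^2*exp(t) + exp(t), -3*t*exp(t), 9*t^2*exp(t)/2]
  [-2*t*exp(t), exp(t), -3*t*exp(t)]
  [-2*t^2*exp(t), 2*t*exp(t), -3*t^2*exp(t) + exp(t)]

Strategy: write B = P · J · P⁻¹ where J is a Jordan canonical form, so e^{tB} = P · e^{tJ} · P⁻¹, and e^{tJ} can be computed block-by-block.

B has Jordan form
J =
  [1, 1, 0]
  [0, 1, 1]
  [0, 0, 1]
(up to reordering of blocks).

Per-block formulas:
  For a 3×3 Jordan block J_3(1): exp(t · J_3(1)) = e^(1t)·(I + t·N + (t^2/2)·N^2), where N is the 3×3 nilpotent shift.

After assembling e^{tJ} and conjugating by P, we get:

e^{tB} =
  [3*t^2*exp(t) + exp(t), -3*t*exp(t), 9*t^2*exp(t)/2]
  [-2*t*exp(t), exp(t), -3*t*exp(t)]
  [-2*t^2*exp(t), 2*t*exp(t), -3*t^2*exp(t) + exp(t)]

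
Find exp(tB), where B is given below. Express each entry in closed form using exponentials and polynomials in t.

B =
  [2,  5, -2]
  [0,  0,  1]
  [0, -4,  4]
e^{tB} =
  [exp(2*t), -t^2*exp(2*t) + 5*t*exp(2*t), t^2*exp(2*t)/2 - 2*t*exp(2*t)]
  [0, -2*t*exp(2*t) + exp(2*t), t*exp(2*t)]
  [0, -4*t*exp(2*t), 2*t*exp(2*t) + exp(2*t)]

Strategy: write B = P · J · P⁻¹ where J is a Jordan canonical form, so e^{tB} = P · e^{tJ} · P⁻¹, and e^{tJ} can be computed block-by-block.

B has Jordan form
J =
  [2, 1, 0]
  [0, 2, 1]
  [0, 0, 2]
(up to reordering of blocks).

Per-block formulas:
  For a 3×3 Jordan block J_3(2): exp(t · J_3(2)) = e^(2t)·(I + t·N + (t^2/2)·N^2), where N is the 3×3 nilpotent shift.

After assembling e^{tJ} and conjugating by P, we get:

e^{tB} =
  [exp(2*t), -t^2*exp(2*t) + 5*t*exp(2*t), t^2*exp(2*t)/2 - 2*t*exp(2*t)]
  [0, -2*t*exp(2*t) + exp(2*t), t*exp(2*t)]
  [0, -4*t*exp(2*t), 2*t*exp(2*t) + exp(2*t)]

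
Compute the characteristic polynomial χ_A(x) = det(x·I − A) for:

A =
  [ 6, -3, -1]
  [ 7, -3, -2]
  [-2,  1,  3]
x^3 - 6*x^2 + 12*x - 8

Expanding det(x·I − A) (e.g. by cofactor expansion or by noting that A is similar to its Jordan form J, which has the same characteristic polynomial as A) gives
  χ_A(x) = x^3 - 6*x^2 + 12*x - 8
which factors as (x - 2)^3. The eigenvalues (with algebraic multiplicities) are λ = 2 with multiplicity 3.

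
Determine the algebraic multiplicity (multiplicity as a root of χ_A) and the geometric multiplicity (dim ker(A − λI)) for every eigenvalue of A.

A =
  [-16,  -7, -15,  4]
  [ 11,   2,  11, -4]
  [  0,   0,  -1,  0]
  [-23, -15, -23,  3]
λ = -5: alg = 2, geom = 1; λ = -1: alg = 2, geom = 2

Step 1 — factor the characteristic polynomial to read off the algebraic multiplicities:
  χ_A(x) = (x + 1)^2*(x + 5)^2

Step 2 — compute geometric multiplicities via the rank-nullity identity g(λ) = n − rank(A − λI):
  rank(A − (-5)·I) = 3, so dim ker(A − (-5)·I) = n − 3 = 1
  rank(A − (-1)·I) = 2, so dim ker(A − (-1)·I) = n − 2 = 2

Summary:
  λ = -5: algebraic multiplicity = 2, geometric multiplicity = 1
  λ = -1: algebraic multiplicity = 2, geometric multiplicity = 2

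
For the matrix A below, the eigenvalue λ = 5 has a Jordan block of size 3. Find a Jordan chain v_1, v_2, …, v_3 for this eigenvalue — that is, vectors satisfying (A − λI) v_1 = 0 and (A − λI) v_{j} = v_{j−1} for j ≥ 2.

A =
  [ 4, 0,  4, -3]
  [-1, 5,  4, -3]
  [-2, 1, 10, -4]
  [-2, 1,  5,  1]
A Jordan chain for λ = 5 of length 3:
v_1 = (-1, -1, -1, -1)ᵀ
v_2 = (-1, -1, -2, -2)ᵀ
v_3 = (1, 0, 0, 0)ᵀ

Let N = A − (5)·I. We want v_3 with N^3 v_3 = 0 but N^2 v_3 ≠ 0; then v_{j-1} := N · v_j for j = 3, …, 2.

Pick v_3 = (1, 0, 0, 0)ᵀ.
Then v_2 = N · v_3 = (-1, -1, -2, -2)ᵀ.
Then v_1 = N · v_2 = (-1, -1, -1, -1)ᵀ.

Sanity check: (A − (5)·I) v_1 = (0, 0, 0, 0)ᵀ = 0. ✓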